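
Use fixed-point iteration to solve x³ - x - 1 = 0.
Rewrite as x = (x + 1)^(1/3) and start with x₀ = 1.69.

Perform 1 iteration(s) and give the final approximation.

Equation: x³ - x - 1 = 0
Fixed-point form: x = (x + 1)^(1/3)
x₀ = 1.69

x_1 = g(1.690000) = 1.390755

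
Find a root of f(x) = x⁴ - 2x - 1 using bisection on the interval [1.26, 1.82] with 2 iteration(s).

f(x) = x⁴ - 2x - 1
Initial interval: [1.26, 1.82]

Iteration 1:
  c_1 = (1.260000 + 1.820000)/2 = 1.540000
  f(c_1) = f(1.540000) = 1.544487
  f(a) × f(c) < 0, new interval: [1.260000, 1.540000]
Iteration 2:
  c_2 = (1.260000 + 1.540000)/2 = 1.400000
  f(c_2) = f(1.400000) = 0.041600
  f(a) × f(c) < 0, new interval: [1.260000, 1.400000]

After 2 iteration(s), the approximation is c_2 = 1.400000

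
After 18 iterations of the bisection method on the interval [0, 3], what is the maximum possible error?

Bisection error bound: |error| ≤ (b-a)/2^n
|error| ≤ (3 - 0)/2^18 = 3/2^18
|error| ≤ 0.0000114441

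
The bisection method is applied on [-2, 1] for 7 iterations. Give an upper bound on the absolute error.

Bisection error bound: |error| ≤ (b-a)/2^n
|error| ≤ (1 - (-2))/2^7 = 3/2^7
|error| ≤ 0.0234375000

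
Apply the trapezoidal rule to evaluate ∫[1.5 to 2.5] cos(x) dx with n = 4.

f(x) = cos(x)
a = 1.5, b = 2.5, n = 4
h = (b - a)/n = 0.250000

Trapezoidal rule: (h/2)[f(x₀) + 2f(x₁) + 2f(x₂) + ... + f(xₙ)]

x_0 = 1.5000, f(x_0) = 0.070737, coefficient = 1
x_1 = 1.7500, f(x_1) = -0.178246, coefficient = 2
x_2 = 2.0000, f(x_2) = -0.416147, coefficient = 2
x_3 = 2.2500, f(x_3) = -0.628174, coefficient = 2
x_4 = 2.5000, f(x_4) = -0.801144, coefficient = 1

I ≈ (0.250000/2) × -3.175539 = -0.396942
Exact value: -0.399023
Error: 0.002080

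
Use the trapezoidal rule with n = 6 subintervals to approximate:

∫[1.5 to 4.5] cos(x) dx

f(x) = cos(x)
a = 1.5, b = 4.5, n = 6
h = (b - a)/n = 0.500000

Trapezoidal rule: (h/2)[f(x₀) + 2f(x₁) + 2f(x₂) + ... + f(xₙ)]

x_0 = 1.5000, f(x_0) = 0.070737, coefficient = 1
x_1 = 2.0000, f(x_1) = -0.416147, coefficient = 2
x_2 = 2.5000, f(x_2) = -0.801144, coefficient = 2
x_3 = 3.0000, f(x_3) = -0.989992, coefficient = 2
x_4 = 3.5000, f(x_4) = -0.936457, coefficient = 2
x_5 = 4.0000, f(x_5) = -0.653644, coefficient = 2
x_6 = 4.5000, f(x_6) = -0.210796, coefficient = 1

I ≈ (0.500000/2) × -7.734825 = -1.933706
Exact value: -1.975025
Error: 0.041319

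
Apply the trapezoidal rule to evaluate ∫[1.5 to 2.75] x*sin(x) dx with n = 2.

f(x) = x*sin(x)
a = 1.5, b = 2.75, n = 2
h = (b - a)/n = 0.625000

Trapezoidal rule: (h/2)[f(x₀) + 2f(x₁) + 2f(x₂) + ... + f(xₙ)]

x_0 = 1.5000, f(x_0) = 1.496242, coefficient = 1
x_1 = 2.1250, f(x_1) = 1.806930, coefficient = 2
x_2 = 2.7500, f(x_2) = 1.049568, coefficient = 1

I ≈ (0.625000/2) × 6.159669 = 1.924897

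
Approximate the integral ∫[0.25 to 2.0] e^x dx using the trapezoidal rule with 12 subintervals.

f(x) = e^x
a = 0.25, b = 2.0, n = 12
h = (b - a)/n = 0.145833

Trapezoidal rule: (h/2)[f(x₀) + 2f(x₁) + 2f(x₂) + ... + f(xₙ)]

x_0 = 0.2500, f(x_0) = 1.284025, coefficient = 1
x_1 = 0.3958, f(x_1) = 1.485622, coefficient = 2
x_2 = 0.5417, f(x_2) = 1.718869, coefficient = 2
x_3 = 0.6875, f(x_3) = 1.988737, coefficient = 2
x_4 = 0.8333, f(x_4) = 2.300976, coefficient = 2
x_5 = 0.9792, f(x_5) = 2.662237, coefficient = 2
x_6 = 1.1250, f(x_6) = 3.080217, coefficient = 2
x_7 = 1.2708, f(x_7) = 3.563821, coefficient = 2
x_8 = 1.4167, f(x_8) = 4.123353, coefficient = 2
x_9 = 1.5625, f(x_9) = 4.770733, coefficient = 2
x_10 = 1.7083, f(x_10) = 5.519754, coefficient = 2
x_11 = 1.8542, f(x_11) = 6.386374, coefficient = 2
x_12 = 2.0000, f(x_12) = 7.389056, coefficient = 1

I ≈ (0.145833/2) × 83.874469 = 6.115847
Exact value: 6.105031
Error: 0.010816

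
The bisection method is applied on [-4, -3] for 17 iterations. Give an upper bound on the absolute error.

Bisection error bound: |error| ≤ (b-a)/2^n
|error| ≤ (-3 - (-4))/2^17 = 1/2^17
|error| ≤ 0.0000076294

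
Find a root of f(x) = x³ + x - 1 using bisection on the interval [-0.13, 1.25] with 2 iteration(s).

f(x) = x³ + x - 1
Initial interval: [-0.13, 1.25]

Iteration 1:
  c_1 = (-0.130000 + 1.250000)/2 = 0.560000
  f(c_1) = f(0.560000) = -0.264384
  f(a) × f(c) ≥ 0, new interval: [0.560000, 1.250000]
Iteration 2:
  c_2 = (0.560000 + 1.250000)/2 = 0.905000
  f(c_2) = f(0.905000) = 0.646218
  f(a) × f(c) < 0, new interval: [0.560000, 0.905000]

After 2 iteration(s), the approximation is c_2 = 0.905000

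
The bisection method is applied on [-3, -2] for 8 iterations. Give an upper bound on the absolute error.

Bisection error bound: |error| ≤ (b-a)/2^n
|error| ≤ (-2 - (-3))/2^8 = 1/2^8
|error| ≤ 0.0039062500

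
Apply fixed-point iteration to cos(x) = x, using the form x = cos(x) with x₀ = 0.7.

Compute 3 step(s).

Equation: cos(x) = x
Fixed-point form: x = cos(x)
x₀ = 0.7

x_1 = g(0.700000) = 0.764842
x_2 = g(0.764842) = 0.721492
x_3 = g(0.721492) = 0.750821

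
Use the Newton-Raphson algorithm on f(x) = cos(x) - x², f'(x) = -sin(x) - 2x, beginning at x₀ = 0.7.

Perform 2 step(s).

f(x) = cos(x) - x²
f'(x) = -sin(x) - 2x
x₀ = 0.7

Newton-Raphson formula: x_{n+1} = x_n - f(x_n)/f'(x_n)

Iteration 1:
  f(0.700000) = 0.274842
  f'(0.700000) = -2.044218
  x_1 = 0.700000 - 0.274842/(-2.044218) = 0.834449
Iteration 2:
  f(0.834449) = -0.024718
  f'(0.834449) = -2.409823
  x_2 = 0.834449 - (-0.024718)/(-2.409823) = 0.824191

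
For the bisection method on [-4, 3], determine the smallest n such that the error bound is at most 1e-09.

We need (b-a)/2^n ≤ 1e-09
(3 - (-4))/2^n ≤ 1e-09
7/2^n ≤ 1e-09
2^n ≥ 7000000000
n ≥ log₂(7000000000) = 32.70
n ≥ 33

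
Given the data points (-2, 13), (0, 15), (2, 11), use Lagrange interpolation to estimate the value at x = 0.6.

Lagrange interpolation formula:
P(x) = Σ yᵢ × Lᵢ(x)
where Lᵢ(x) = Π_{j≠i} (x - xⱼ)/(xᵢ - xⱼ)

L_0(0.6) = (0.6 - 0)/(-2 - 0) × (0.6 - 2)/(-2 - 2) = -0.105000
L_1(0.6) = (0.6 - (-2))/(0 - (-2)) × (0.6 - 2)/(0 - 2) = 0.910000
L_2(0.6) = (0.6 - (-2))/(2 - (-2)) × (0.6 - 0)/(2 - 0) = 0.195000

P(0.6) = 13×L_0(0.6) + 15×L_1(0.6) + 11×L_2(0.6)
P(0.6) = 14.430000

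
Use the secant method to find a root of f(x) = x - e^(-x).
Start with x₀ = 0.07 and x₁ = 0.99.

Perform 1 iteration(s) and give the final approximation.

f(x) = x - e^(-x)
x₀ = 0.07, x₁ = 0.99

Secant formula: x_{n+1} = x_n - f(x_n)(x_n - x_{n-1})/(f(x_n) - f(x_{n-1}))

Iteration 1:
  f(0.070000) = -0.862394
  f(0.990000) = 0.618423
  x_2 = 0.990000 - 0.618423×(0.990000 - 0.070000)/(0.618423 - (-0.862394))
       = 0.605787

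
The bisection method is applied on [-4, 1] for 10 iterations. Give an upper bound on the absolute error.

Bisection error bound: |error| ≤ (b-a)/2^n
|error| ≤ (1 - (-4))/2^10 = 5/2^10
|error| ≤ 0.0048828125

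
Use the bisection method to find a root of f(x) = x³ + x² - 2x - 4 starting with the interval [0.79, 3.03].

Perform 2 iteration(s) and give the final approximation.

f(x) = x³ + x² - 2x - 4
Initial interval: [0.79, 3.03]

Iteration 1:
  c_1 = (0.790000 + 3.030000)/2 = 1.910000
  f(c_1) = f(1.910000) = 2.795971
  f(a) × f(c) < 0, new interval: [0.790000, 1.910000]
Iteration 2:
  c_2 = (0.790000 + 1.910000)/2 = 1.350000
  f(c_2) = f(1.350000) = -2.417125
  f(a) × f(c) ≥ 0, new interval: [1.350000, 1.910000]

After 2 iteration(s), the approximation is c_2 = 1.350000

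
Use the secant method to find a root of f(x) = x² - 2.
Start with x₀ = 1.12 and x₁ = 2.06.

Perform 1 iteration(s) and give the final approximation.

f(x) = x² - 2
x₀ = 1.12, x₁ = 2.06

Secant formula: x_{n+1} = x_n - f(x_n)(x_n - x_{n-1})/(f(x_n) - f(x_{n-1}))

Iteration 1:
  f(1.120000) = -0.745600
  f(2.060000) = 2.243600
  x_2 = 2.060000 - 2.243600×(2.060000 - 1.120000)/(2.243600 - (-0.745600))
       = 1.354465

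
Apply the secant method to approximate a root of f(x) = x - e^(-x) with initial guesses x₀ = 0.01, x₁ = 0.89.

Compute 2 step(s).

f(x) = x - e^(-x)
x₀ = 0.01, x₁ = 0.89

Secant formula: x_{n+1} = x_n - f(x_n)(x_n - x_{n-1})/(f(x_n) - f(x_{n-1}))

Iteration 1:
  f(0.010000) = -0.980050
  f(0.890000) = 0.479344
  x_2 = 0.890000 - 0.479344×(0.890000 - 0.010000)/(0.479344 - (-0.980050))
       = 0.600960
Iteration 2:
  f(0.890000) = 0.479344
  f(0.600960) = 0.052675
  x_3 = 0.600960 - 0.052675×(0.600960 - 0.890000)/(0.052675 - 0.479344)
       = 0.565276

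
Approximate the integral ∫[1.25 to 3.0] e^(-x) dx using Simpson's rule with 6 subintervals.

f(x) = e^(-x)
a = 1.25, b = 3.0, n = 6
h = (b - a)/n = 0.291667

Simpson's rule: (h/3)[f(x₀) + 4f(x₁) + 2f(x₂) + ... + f(xₙ)]

x_0 = 1.2500, f(x_0) = 0.286505, coefficient = 1
x_1 = 1.5417, f(x_1) = 0.214024, coefficient = 4
x_2 = 1.8333, f(x_2) = 0.159880, coefficient = 2
x_3 = 2.1250, f(x_3) = 0.119433, coefficient = 4
x_4 = 2.4167, f(x_4) = 0.089219, coefficient = 2
x_5 = 2.7083, f(x_5) = 0.066648, coefficient = 4
x_6 = 3.0000, f(x_6) = 0.049787, coefficient = 1

I ≈ (0.291667/3) × 2.434908 = 0.236727
Exact value: 0.236718
Error: 0.000009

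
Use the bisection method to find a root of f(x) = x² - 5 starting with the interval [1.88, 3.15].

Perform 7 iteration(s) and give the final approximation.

f(x) = x² - 5
Initial interval: [1.88, 3.15]

Iteration 1:
  c_1 = (1.880000 + 3.150000)/2 = 2.515000
  f(c_1) = f(2.515000) = 1.325225
  f(a) × f(c) < 0, new interval: [1.880000, 2.515000]
Iteration 2:
  c_2 = (1.880000 + 2.515000)/2 = 2.197500
  f(c_2) = f(2.197500) = -0.170994
  f(a) × f(c) ≥ 0, new interval: [2.197500, 2.515000]
Iteration 3:
  c_3 = (2.197500 + 2.515000)/2 = 2.356250
  f(c_3) = f(2.356250) = 0.551914
  f(a) × f(c) < 0, new interval: [2.197500, 2.356250]
Iteration 4:
  c_4 = (2.197500 + 2.356250)/2 = 2.276875
  f(c_4) = f(2.276875) = 0.184160
  f(a) × f(c) < 0, new interval: [2.197500, 2.276875]
Iteration 5:
  c_5 = (2.197500 + 2.276875)/2 = 2.237187
  f(c_5) = f(2.237187) = 0.005008
  f(a) × f(c) < 0, new interval: [2.197500, 2.237187]
Iteration 6:
  c_6 = (2.197500 + 2.237187)/2 = 2.217344
  f(c_6) = f(2.217344) = -0.083387
  f(a) × f(c) ≥ 0, new interval: [2.217344, 2.237187]
Iteration 7:
  c_7 = (2.217344 + 2.237187)/2 = 2.227266
  f(c_7) = f(2.227266) = -0.039288
  f(a) × f(c) ≥ 0, new interval: [2.227266, 2.237187]

After 7 iteration(s), the approximation is c_7 = 2.227266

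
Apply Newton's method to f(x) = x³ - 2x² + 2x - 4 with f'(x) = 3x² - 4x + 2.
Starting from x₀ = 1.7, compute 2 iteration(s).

f(x) = x³ - 2x² + 2x - 4
f'(x) = 3x² - 4x + 2
x₀ = 1.7

Newton-Raphson formula: x_{n+1} = x_n - f(x_n)/f'(x_n)

Iteration 1:
  f(1.700000) = -1.467000
  f'(1.700000) = 3.870000
  x_1 = 1.700000 - (-1.467000)/3.870000 = 2.079070
Iteration 2:
  f(2.079070) = 0.499921
  f'(2.079070) = 6.651314
  x_2 = 2.079070 - 0.499921/6.651314 = 2.003909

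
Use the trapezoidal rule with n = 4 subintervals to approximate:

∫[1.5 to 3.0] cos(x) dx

f(x) = cos(x)
a = 1.5, b = 3.0, n = 4
h = (b - a)/n = 0.375000

Trapezoidal rule: (h/2)[f(x₀) + 2f(x₁) + 2f(x₂) + ... + f(xₙ)]

x_0 = 1.5000, f(x_0) = 0.070737, coefficient = 1
x_1 = 1.8750, f(x_1) = -0.299534, coefficient = 2
x_2 = 2.2500, f(x_2) = -0.628174, coefficient = 2
x_3 = 2.6250, f(x_3) = -0.869507, coefficient = 2
x_4 = 3.0000, f(x_4) = -0.989992, coefficient = 1

I ≈ (0.375000/2) × -4.513684 = -0.846316
Exact value: -0.856375
Error: 0.010059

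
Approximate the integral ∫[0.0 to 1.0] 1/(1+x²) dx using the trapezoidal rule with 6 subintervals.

f(x) = 1/(1+x²)
a = 0.0, b = 1.0, n = 6
h = (b - a)/n = 0.166667

Trapezoidal rule: (h/2)[f(x₀) + 2f(x₁) + 2f(x₂) + ... + f(xₙ)]

x_0 = 0.0000, f(x_0) = 1.000000, coefficient = 1
x_1 = 0.1667, f(x_1) = 0.972973, coefficient = 2
x_2 = 0.3333, f(x_2) = 0.900000, coefficient = 2
x_3 = 0.5000, f(x_3) = 0.800000, coefficient = 2
x_4 = 0.6667, f(x_4) = 0.692308, coefficient = 2
x_5 = 0.8333, f(x_5) = 0.590164, coefficient = 2
x_6 = 1.0000, f(x_6) = 0.500000, coefficient = 1

I ≈ (0.166667/2) × 9.410889 = 0.784241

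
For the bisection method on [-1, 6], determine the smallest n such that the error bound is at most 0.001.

We need (b-a)/2^n ≤ 0.001
(6 - (-1))/2^n ≤ 0.001
7/2^n ≤ 0.001
2^n ≥ 7000
n ≥ log₂(7000) = 12.77
n ≥ 13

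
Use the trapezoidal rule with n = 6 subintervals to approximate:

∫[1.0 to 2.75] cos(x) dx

f(x) = cos(x)
a = 1.0, b = 2.75, n = 6
h = (b - a)/n = 0.291667

Trapezoidal rule: (h/2)[f(x₀) + 2f(x₁) + 2f(x₂) + ... + f(xₙ)]

x_0 = 1.0000, f(x_0) = 0.540302, coefficient = 1
x_1 = 1.2917, f(x_1) = 0.275519, coefficient = 2
x_2 = 1.5833, f(x_2) = -0.012537, coefficient = 2
x_3 = 1.8750, f(x_3) = -0.299534, coefficient = 2
x_4 = 2.1667, f(x_4) = -0.561229, coefficient = 2
x_5 = 2.4583, f(x_5) = -0.775519, coefficient = 2
x_6 = 2.7500, f(x_6) = -0.924302, coefficient = 1

I ≈ (0.291667/2) × -3.130599 = -0.456546
Exact value: -0.459810
Error: 0.003264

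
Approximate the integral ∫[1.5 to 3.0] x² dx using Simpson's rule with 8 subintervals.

f(x) = x²
a = 1.5, b = 3.0, n = 8
h = (b - a)/n = 0.187500

Simpson's rule: (h/3)[f(x₀) + 4f(x₁) + 2f(x₂) + ... + f(xₙ)]

x_0 = 1.5000, f(x_0) = 2.250000, coefficient = 1
x_1 = 1.6875, f(x_1) = 2.847656, coefficient = 4
x_2 = 1.8750, f(x_2) = 3.515625, coefficient = 2
x_3 = 2.0625, f(x_3) = 4.253906, coefficient = 4
x_4 = 2.2500, f(x_4) = 5.062500, coefficient = 2
x_5 = 2.4375, f(x_5) = 5.941406, coefficient = 4
x_6 = 2.6250, f(x_6) = 6.890625, coefficient = 2
x_7 = 2.8125, f(x_7) = 7.910156, coefficient = 4
x_8 = 3.0000, f(x_8) = 9.000000, coefficient = 1

I ≈ (0.187500/3) × 126.000000 = 7.875000
Exact value: 7.875000
Error: 0.000000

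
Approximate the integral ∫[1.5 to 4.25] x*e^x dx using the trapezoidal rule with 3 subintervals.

f(x) = x*e^x
a = 1.5, b = 4.25, n = 3
h = (b - a)/n = 0.916667

Trapezoidal rule: (h/2)[f(x₀) + 2f(x₁) + 2f(x₂) + ... + f(xₙ)]

x_0 = 1.5000, f(x_0) = 6.722534, coefficient = 1
x_1 = 2.4167, f(x_1) = 27.087053, coefficient = 2
x_2 = 3.3333, f(x_2) = 93.438750, coefficient = 2
x_3 = 4.2500, f(x_3) = 297.948002, coefficient = 1

I ≈ (0.916667/2) × 545.722140 = 250.122648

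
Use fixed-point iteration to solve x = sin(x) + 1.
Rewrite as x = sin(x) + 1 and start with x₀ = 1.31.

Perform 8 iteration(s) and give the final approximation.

Equation: x = sin(x) + 1
Fixed-point form: x = sin(x) + 1
x₀ = 1.31

x_1 = g(1.310000) = 1.966185
x_2 = g(1.966185) = 1.922847
x_3 = g(1.922847) = 1.938668
x_4 = g(1.938668) = 1.933095
x_5 = g(1.933095) = 1.935085
x_6 = g(1.935085) = 1.934378
x_7 = g(1.934378) = 1.934629
x_8 = g(1.934629) = 1.934540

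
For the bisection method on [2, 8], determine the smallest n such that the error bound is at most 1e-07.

We need (b-a)/2^n ≤ 1e-07
(8 - 2)/2^n ≤ 1e-07
6/2^n ≤ 1e-07
2^n ≥ 60000000
n ≥ log₂(60000000) = 25.84
n ≥ 26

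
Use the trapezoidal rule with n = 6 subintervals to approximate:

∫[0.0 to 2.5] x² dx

f(x) = x²
a = 0.0, b = 2.5, n = 6
h = (b - a)/n = 0.416667

Trapezoidal rule: (h/2)[f(x₀) + 2f(x₁) + 2f(x₂) + ... + f(xₙ)]

x_0 = 0.0000, f(x_0) = 0.000000, coefficient = 1
x_1 = 0.4167, f(x_1) = 0.173611, coefficient = 2
x_2 = 0.8333, f(x_2) = 0.694444, coefficient = 2
x_3 = 1.2500, f(x_3) = 1.562500, coefficient = 2
x_4 = 1.6667, f(x_4) = 2.777778, coefficient = 2
x_5 = 2.0833, f(x_5) = 4.340278, coefficient = 2
x_6 = 2.5000, f(x_6) = 6.250000, coefficient = 1

I ≈ (0.416667/2) × 25.347222 = 5.280671
Exact value: 5.208333
Error: 0.072338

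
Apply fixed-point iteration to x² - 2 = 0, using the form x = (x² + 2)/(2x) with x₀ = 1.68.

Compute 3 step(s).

Equation: x² - 2 = 0
Fixed-point form: x = (x² + 2)/(2x)
x₀ = 1.68

x_1 = g(1.680000) = 1.435238
x_2 = g(1.435238) = 1.414368
x_3 = g(1.414368) = 1.414214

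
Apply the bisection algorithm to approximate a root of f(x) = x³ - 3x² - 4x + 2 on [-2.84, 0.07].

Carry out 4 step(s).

f(x) = x³ - 3x² - 4x + 2
Initial interval: [-2.84, 0.07]

Iteration 1:
  c_1 = (-2.840000 + 0.070000)/2 = -1.385000
  f(c_1) = f(-1.385000) = -0.871417
  f(a) × f(c) ≥ 0, new interval: [-1.385000, 0.070000]
Iteration 2:
  c_2 = (-1.385000 + 0.070000)/2 = -0.657500
  f(c_2) = f(-0.657500) = 3.048840
  f(a) × f(c) < 0, new interval: [-1.385000, -0.657500]
Iteration 3:
  c_3 = (-1.385000 + (-0.657500))/2 = -1.021250
  f(c_3) = f(-1.021250) = 1.891031
  f(a) × f(c) < 0, new interval: [-1.385000, -1.021250]
Iteration 4:
  c_4 = (-1.385000 + (-1.021250))/2 = -1.203125
  f(c_4) = f(-1.203125) = 0.728436
  f(a) × f(c) < 0, new interval: [-1.385000, -1.203125]

After 4 iteration(s), the approximation is c_4 = -1.203125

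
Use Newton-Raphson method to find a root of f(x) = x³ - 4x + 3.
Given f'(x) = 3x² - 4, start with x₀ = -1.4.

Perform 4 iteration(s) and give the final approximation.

f(x) = x³ - 4x + 3
f'(x) = 3x² - 4
x₀ = -1.4

Newton-Raphson formula: x_{n+1} = x_n - f(x_n)/f'(x_n)

Iteration 1:
  f(-1.400000) = 5.856000
  f'(-1.400000) = 1.880000
  x_1 = -1.400000 - 5.856000/1.880000 = -4.514894
Iteration 2:
  f(-4.514894) = -70.973211
  f'(-4.514894) = 57.152793
  x_2 = -4.514894 - (-70.973211)/57.152793 = -3.273078
Iteration 3:
  f(-3.273078) = -18.972312
  f'(-3.273078) = 28.139126
  x_3 = -3.273078 - (-18.972312)/28.139126 = -2.598846
Iteration 4:
  f(-2.598846) = -4.157221
  f'(-2.598846) = 16.262000
  x_4 = -2.598846 - (-4.157221)/16.262000 = -2.343206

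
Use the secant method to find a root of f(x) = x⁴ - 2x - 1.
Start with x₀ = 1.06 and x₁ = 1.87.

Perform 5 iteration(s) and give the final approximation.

f(x) = x⁴ - 2x - 1
x₀ = 1.06, x₁ = 1.87

Secant formula: x_{n+1} = x_n - f(x_n)(x_n - x_{n-1})/(f(x_n) - f(x_{n-1}))

Iteration 1:
  f(1.060000) = -1.857523
  f(1.870000) = 7.488310
  x_2 = 1.870000 - 7.488310×(1.870000 - 1.060000)/(7.488310 - (-1.857523))
       = 1.220991
Iteration 2:
  f(1.870000) = 7.488310
  f(1.220991) = -1.219441
  x_3 = 1.220991 - (-1.219441)×(1.220991 - 1.870000)/(-1.219441 - 7.488310)
       = 1.311879
Iteration 3:
  f(1.220991) = -1.219441
  f(1.311879) = -0.661828
  x_4 = 1.311879 - (-0.661828)×(1.311879 - 1.220991)/(-0.661828 - (-1.219441))
       = 1.419753
Iteration 4:
  f(1.311879) = -0.661828
  f(1.419753) = 0.223534
  x_5 = 1.419753 - 0.223534×(1.419753 - 1.311879)/(0.223534 - (-0.661828))
       = 1.392517
Iteration 5:
  f(1.419753) = 0.223534
  f(1.392517) = -0.024910
  x_6 = 1.392517 - (-0.024910)×(1.392517 - 1.419753)/(-0.024910 - 0.223534)
       = 1.395248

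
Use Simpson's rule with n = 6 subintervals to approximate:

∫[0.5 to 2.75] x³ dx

f(x) = x³
a = 0.5, b = 2.75, n = 6
h = (b - a)/n = 0.375000

Simpson's rule: (h/3)[f(x₀) + 4f(x₁) + 2f(x₂) + ... + f(xₙ)]

x_0 = 0.5000, f(x_0) = 0.125000, coefficient = 1
x_1 = 0.8750, f(x_1) = 0.669922, coefficient = 4
x_2 = 1.2500, f(x_2) = 1.953125, coefficient = 2
x_3 = 1.6250, f(x_3) = 4.291016, coefficient = 4
x_4 = 2.0000, f(x_4) = 8.000000, coefficient = 2
x_5 = 2.3750, f(x_5) = 13.396484, coefficient = 4
x_6 = 2.7500, f(x_6) = 20.796875, coefficient = 1

I ≈ (0.375000/3) × 114.257812 = 14.282227
Exact value: 14.282227
Error: 0.000000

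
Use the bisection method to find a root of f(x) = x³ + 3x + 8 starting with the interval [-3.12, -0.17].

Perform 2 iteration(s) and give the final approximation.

f(x) = x³ + 3x + 8
Initial interval: [-3.12, -0.17]

Iteration 1:
  c_1 = (-3.120000 + (-0.170000))/2 = -1.645000
  f(c_1) = f(-1.645000) = -1.386411
  f(a) × f(c) ≥ 0, new interval: [-1.645000, -0.170000]
Iteration 2:
  c_2 = (-1.645000 + (-0.170000))/2 = -0.907500
  f(c_2) = f(-0.907500) = 4.530123
  f(a) × f(c) < 0, new interval: [-1.645000, -0.907500]

After 2 iteration(s), the approximation is c_2 = -0.907500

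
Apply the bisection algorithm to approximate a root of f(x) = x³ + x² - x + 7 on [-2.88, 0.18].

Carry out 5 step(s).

f(x) = x³ + x² - x + 7
Initial interval: [-2.88, 0.18]

Iteration 1:
  c_1 = (-2.880000 + 0.180000)/2 = -1.350000
  f(c_1) = f(-1.350000) = 7.712125
  f(a) × f(c) < 0, new interval: [-2.880000, -1.350000]
Iteration 2:
  c_2 = (-2.880000 + (-1.350000))/2 = -2.115000
  f(c_2) = f(-2.115000) = 4.127354
  f(a) × f(c) < 0, new interval: [-2.880000, -2.115000]
Iteration 3:
  c_3 = (-2.880000 + (-2.115000))/2 = -2.497500
  f(c_3) = f(-2.497500) = 0.156834
  f(a) × f(c) < 0, new interval: [-2.880000, -2.497500]
Iteration 4:
  c_4 = (-2.880000 + (-2.497500))/2 = -2.688750
  f(c_4) = f(-2.688750) = -2.519860
  f(a) × f(c) ≥ 0, new interval: [-2.688750, -2.497500]
Iteration 5:
  c_5 = (-2.688750 + (-2.497500))/2 = -2.593125
  f(c_5) = f(-2.593125) = -1.119521
  f(a) × f(c) ≥ 0, new interval: [-2.593125, -2.497500]

After 5 iteration(s), the approximation is c_5 = -2.593125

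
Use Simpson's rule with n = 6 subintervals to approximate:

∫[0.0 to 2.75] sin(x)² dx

f(x) = sin(x)²
a = 0.0, b = 2.75, n = 6
h = (b - a)/n = 0.458333

Simpson's rule: (h/3)[f(x₀) + 4f(x₁) + 2f(x₂) + ... + f(xₙ)]

x_0 = 0.0000, f(x_0) = 0.000000, coefficient = 1
x_1 = 0.4583, f(x_1) = 0.195766, coefficient = 4
x_2 = 0.9167, f(x_2) = 0.629766, coefficient = 2
x_3 = 1.3750, f(x_3) = 0.962151, coefficient = 4
x_4 = 1.8333, f(x_4) = 0.932643, coefficient = 2
x_5 = 2.2917, f(x_5) = 0.564349, coefficient = 4
x_6 = 2.7500, f(x_6) = 0.145665, coefficient = 1

I ≈ (0.458333/3) × 10.159546 = 1.552153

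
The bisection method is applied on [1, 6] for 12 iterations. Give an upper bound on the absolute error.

Bisection error bound: |error| ≤ (b-a)/2^n
|error| ≤ (6 - 1)/2^12 = 5/2^12
|error| ≤ 0.0012207031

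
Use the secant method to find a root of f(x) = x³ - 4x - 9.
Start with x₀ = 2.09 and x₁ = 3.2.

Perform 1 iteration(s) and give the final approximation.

f(x) = x³ - 4x - 9
x₀ = 2.09, x₁ = 3.2

Secant formula: x_{n+1} = x_n - f(x_n)(x_n - x_{n-1})/(f(x_n) - f(x_{n-1}))

Iteration 1:
  f(2.090000) = -8.230671
  f(3.200000) = 10.968000
  x_2 = 3.200000 - 10.968000×(3.200000 - 2.090000)/(10.968000 - (-8.230671))
       = 2.565869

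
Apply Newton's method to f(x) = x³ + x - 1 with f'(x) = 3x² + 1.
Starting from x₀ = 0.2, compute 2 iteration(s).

f(x) = x³ + x - 1
f'(x) = 3x² + 1
x₀ = 0.2

Newton-Raphson formula: x_{n+1} = x_n - f(x_n)/f'(x_n)

Iteration 1:
  f(0.200000) = -0.792000
  f'(0.200000) = 1.120000
  x_1 = 0.200000 - (-0.792000)/1.120000 = 0.907143
Iteration 2:
  f(0.907143) = 0.653638
  f'(0.907143) = 3.468724
  x_2 = 0.907143 - 0.653638/3.468724 = 0.718705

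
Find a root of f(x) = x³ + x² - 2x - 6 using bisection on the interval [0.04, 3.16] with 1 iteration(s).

f(x) = x³ + x² - 2x - 6
Initial interval: [0.04, 3.16]

Iteration 1:
  c_1 = (0.040000 + 3.160000)/2 = 1.600000
  f(c_1) = f(1.600000) = -2.544000
  f(a) × f(c) ≥ 0, new interval: [1.600000, 3.160000]

After 1 iteration(s), the approximation is c_1 = 1.600000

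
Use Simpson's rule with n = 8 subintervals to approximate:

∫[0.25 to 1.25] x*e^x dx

f(x) = x*e^x
a = 0.25, b = 1.25, n = 8
h = (b - a)/n = 0.125000

Simpson's rule: (h/3)[f(x₀) + 4f(x₁) + 2f(x₂) + ... + f(xₙ)]

x_0 = 0.2500, f(x_0) = 0.321006, coefficient = 1
x_1 = 0.3750, f(x_1) = 0.545622, coefficient = 4
x_2 = 0.5000, f(x_2) = 0.824361, coefficient = 2
x_3 = 0.6250, f(x_3) = 1.167654, coefficient = 4
x_4 = 0.7500, f(x_4) = 1.587750, coefficient = 2
x_5 = 0.8750, f(x_5) = 2.099016, coefficient = 4
x_6 = 1.0000, f(x_6) = 2.718282, coefficient = 2
x_7 = 1.1250, f(x_7) = 3.465244, coefficient = 4
x_8 = 1.2500, f(x_8) = 4.362929, coefficient = 1

I ≈ (0.125000/3) × 44.054861 = 1.835619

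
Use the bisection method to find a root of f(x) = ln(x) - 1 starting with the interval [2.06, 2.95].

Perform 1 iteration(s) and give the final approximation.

f(x) = ln(x) - 1
Initial interval: [2.06, 2.95]

Iteration 1:
  c_1 = (2.060000 + 2.950000)/2 = 2.505000
  f(c_1) = f(2.505000) = -0.081711
  f(a) × f(c) ≥ 0, new interval: [2.505000, 2.950000]

After 1 iteration(s), the approximation is c_1 = 2.505000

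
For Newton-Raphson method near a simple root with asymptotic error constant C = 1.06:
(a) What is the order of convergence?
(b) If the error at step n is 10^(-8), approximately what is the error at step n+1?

(a) Newton-Raphson has quadratic (order 2) convergence near simple roots.
    This means |e_{n+1}| ≈ C|e_n|².

(b) With |e_n| = 10^(-8) and C = 1.06:
    |e_{n+1}| ≈ 1.06 × (10^(-8))² = 1.06 × 10^(-16)

(a) 2 (quadratic); (b) |e_{n+1}| ≈ 1.060e-16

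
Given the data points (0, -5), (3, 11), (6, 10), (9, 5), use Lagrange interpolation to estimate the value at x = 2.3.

Lagrange interpolation formula:
P(x) = Σ yᵢ × Lᵢ(x)
where Lᵢ(x) = Π_{j≠i} (x - xⱼ)/(xᵢ - xⱼ)

L_0(2.3) = (2.3 - 3)/(0 - 3) × (2.3 - 6)/(0 - 6) × (2.3 - 9)/(0 - 9) = 0.107117
L_1(2.3) = (2.3 - 0)/(3 - 0) × (2.3 - 6)/(3 - 6) × (2.3 - 9)/(3 - 9) = 1.055870
L_2(2.3) = (2.3 - 0)/(6 - 0) × (2.3 - 3)/(6 - 3) × (2.3 - 9)/(6 - 9) = -0.199759
L_3(2.3) = (2.3 - 0)/(9 - 0) × (2.3 - 3)/(9 - 3) × (2.3 - 6)/(9 - 6) = 0.036772

P(2.3) = (-5)×L_0(2.3) + 11×L_1(2.3) + 10×L_2(2.3) + 5×L_3(2.3)
P(2.3) = 9.265253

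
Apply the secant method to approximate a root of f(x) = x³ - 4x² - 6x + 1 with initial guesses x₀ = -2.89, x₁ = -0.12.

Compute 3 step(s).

f(x) = x³ - 4x² - 6x + 1
x₀ = -2.89, x₁ = -0.12

Secant formula: x_{n+1} = x_n - f(x_n)(x_n - x_{n-1})/(f(x_n) - f(x_{n-1}))

Iteration 1:
  f(-2.890000) = -39.205969
  f(-0.120000) = 1.660672
  x_2 = -0.120000 - 1.660672×(-0.120000 - (-2.890000))/(1.660672 - (-39.205969))
       = -0.232563
Iteration 2:
  f(-0.120000) = 1.660672
  f(-0.232563) = 2.166457
  x_3 = -0.232563 - 2.166457×(-0.232563 - (-0.120000))/(2.166457 - 1.660672)
       = 0.249584
Iteration 3:
  f(-0.232563) = 2.166457
  f(0.249584) = -0.731125
  x_4 = 0.249584 - (-0.731125)×(0.249584 - (-0.232563))/(-0.731125 - 2.166457)
       = 0.127927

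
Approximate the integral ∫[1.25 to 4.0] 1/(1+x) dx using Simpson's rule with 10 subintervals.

f(x) = 1/(1+x)
a = 1.25, b = 4.0, n = 10
h = (b - a)/n = 0.275000

Simpson's rule: (h/3)[f(x₀) + 4f(x₁) + 2f(x₂) + ... + f(xₙ)]

x_0 = 1.2500, f(x_0) = 0.444444, coefficient = 1
x_1 = 1.5250, f(x_1) = 0.396040, coefficient = 4
x_2 = 1.8000, f(x_2) = 0.357143, coefficient = 2
x_3 = 2.0750, f(x_3) = 0.325203, coefficient = 4
x_4 = 2.3500, f(x_4) = 0.298507, coefficient = 2
x_5 = 2.6250, f(x_5) = 0.275862, coefficient = 4
x_6 = 2.9000, f(x_6) = 0.256410, coefficient = 2
x_7 = 3.1750, f(x_7) = 0.239521, coefficient = 4
x_8 = 3.4500, f(x_8) = 0.224719, coefficient = 2
x_9 = 3.7250, f(x_9) = 0.211640, coefficient = 4
x_10 = 4.0000, f(x_10) = 0.200000, coefficient = 1

I ≈ (0.275000/3) × 8.711068 = 0.798515
Exact value: 0.798508
Error: 0.000007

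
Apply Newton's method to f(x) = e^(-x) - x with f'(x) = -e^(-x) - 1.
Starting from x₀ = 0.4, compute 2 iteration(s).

f(x) = e^(-x) - x
f'(x) = -e^(-x) - 1
x₀ = 0.4

Newton-Raphson formula: x_{n+1} = x_n - f(x_n)/f'(x_n)

Iteration 1:
  f(0.400000) = 0.270320
  f'(0.400000) = -1.670320
  x_1 = 0.400000 - 0.270320/(-1.670320) = 0.561837
Iteration 2:
  f(0.561837) = 0.008323
  f'(0.561837) = -1.570161
  x_2 = 0.561837 - 0.008323/(-1.570161) = 0.567138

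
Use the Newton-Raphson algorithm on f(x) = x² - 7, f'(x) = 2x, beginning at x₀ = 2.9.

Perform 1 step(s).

f(x) = x² - 7
f'(x) = 2x
x₀ = 2.9

Newton-Raphson formula: x_{n+1} = x_n - f(x_n)/f'(x_n)

Iteration 1:
  f(2.900000) = 1.410000
  f'(2.900000) = 5.800000
  x_1 = 2.900000 - 1.410000/5.800000 = 2.656897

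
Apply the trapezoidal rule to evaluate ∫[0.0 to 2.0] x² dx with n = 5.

f(x) = x²
a = 0.0, b = 2.0, n = 5
h = (b - a)/n = 0.400000

Trapezoidal rule: (h/2)[f(x₀) + 2f(x₁) + 2f(x₂) + ... + f(xₙ)]

x_0 = 0.0000, f(x_0) = 0.000000, coefficient = 1
x_1 = 0.4000, f(x_1) = 0.160000, coefficient = 2
x_2 = 0.8000, f(x_2) = 0.640000, coefficient = 2
x_3 = 1.2000, f(x_3) = 1.440000, coefficient = 2
x_4 = 1.6000, f(x_4) = 2.560000, coefficient = 2
x_5 = 2.0000, f(x_5) = 4.000000, coefficient = 1

I ≈ (0.400000/2) × 13.600000 = 2.720000
Exact value: 2.666667
Error: 0.053333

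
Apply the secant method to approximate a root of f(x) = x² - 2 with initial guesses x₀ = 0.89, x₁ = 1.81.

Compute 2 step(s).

f(x) = x² - 2
x₀ = 0.89, x₁ = 1.81

Secant formula: x_{n+1} = x_n - f(x_n)(x_n - x_{n-1})/(f(x_n) - f(x_{n-1}))

Iteration 1:
  f(0.890000) = -1.207900
  f(1.810000) = 1.276100
  x_2 = 1.810000 - 1.276100×(1.810000 - 0.890000)/(1.276100 - (-1.207900))
       = 1.337370
Iteration 2:
  f(1.810000) = 1.276100
  f(1.337370) = -0.211440
  x_3 = 1.337370 - (-0.211440)×(1.337370 - 1.810000)/(-0.211440 - 1.276100)
       = 1.404550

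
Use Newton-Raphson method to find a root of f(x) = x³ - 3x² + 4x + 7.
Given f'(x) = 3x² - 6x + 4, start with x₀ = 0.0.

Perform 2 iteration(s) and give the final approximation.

f(x) = x³ - 3x² + 4x + 7
f'(x) = 3x² - 6x + 4
x₀ = 0.0

Newton-Raphson formula: x_{n+1} = x_n - f(x_n)/f'(x_n)

Iteration 1:
  f(0.000000) = 7.000000
  f'(0.000000) = 4.000000
  x_1 = 0.000000 - 7.000000/4.000000 = -1.750000
Iteration 2:
  f(-1.750000) = -14.546875
  f'(-1.750000) = 23.687500
  x_2 = -1.750000 - (-14.546875)/23.687500 = -1.135884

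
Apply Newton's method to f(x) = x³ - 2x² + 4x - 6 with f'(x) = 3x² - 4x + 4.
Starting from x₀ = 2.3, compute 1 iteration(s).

f(x) = x³ - 2x² + 4x - 6
f'(x) = 3x² - 4x + 4
x₀ = 2.3

Newton-Raphson formula: x_{n+1} = x_n - f(x_n)/f'(x_n)

Iteration 1:
  f(2.300000) = 4.787000
  f'(2.300000) = 10.670000
  x_1 = 2.300000 - 4.787000/10.670000 = 1.851359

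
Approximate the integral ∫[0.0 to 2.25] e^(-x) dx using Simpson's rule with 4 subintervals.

f(x) = e^(-x)
a = 0.0, b = 2.25, n = 4
h = (b - a)/n = 0.562500

Simpson's rule: (h/3)[f(x₀) + 4f(x₁) + 2f(x₂) + ... + f(xₙ)]

x_0 = 0.0000, f(x_0) = 1.000000, coefficient = 1
x_1 = 0.5625, f(x_1) = 0.569783, coefficient = 4
x_2 = 1.1250, f(x_2) = 0.324652, coefficient = 2
x_3 = 1.6875, f(x_3) = 0.184981, coefficient = 4
x_4 = 2.2500, f(x_4) = 0.105399, coefficient = 1

I ≈ (0.562500/3) × 4.773761 = 0.895080
Exact value: 0.894601
Error: 0.000479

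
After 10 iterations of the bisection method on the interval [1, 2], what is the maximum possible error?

Bisection error bound: |error| ≤ (b-a)/2^n
|error| ≤ (2 - 1)/2^10 = 1/2^10
|error| ≤ 0.0009765625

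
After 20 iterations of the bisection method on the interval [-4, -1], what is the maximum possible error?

Bisection error bound: |error| ≤ (b-a)/2^n
|error| ≤ (-1 - (-4))/2^20 = 3/2^20
|error| ≤ 0.0000028610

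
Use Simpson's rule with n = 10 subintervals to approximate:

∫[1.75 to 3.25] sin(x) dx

f(x) = sin(x)
a = 1.75, b = 3.25, n = 10
h = (b - a)/n = 0.150000

Simpson's rule: (h/3)[f(x₀) + 4f(x₁) + 2f(x₂) + ... + f(xₙ)]

x_0 = 1.7500, f(x_0) = 0.983986, coefficient = 1
x_1 = 1.9000, f(x_1) = 0.946300, coefficient = 4
x_2 = 2.0500, f(x_2) = 0.887362, coefficient = 2
x_3 = 2.2000, f(x_3) = 0.808496, coefficient = 4
x_4 = 2.3500, f(x_4) = 0.711473, coefficient = 2
x_5 = 2.5000, f(x_5) = 0.598472, coefficient = 4
x_6 = 2.6500, f(x_6) = 0.472031, coefficient = 2
x_7 = 2.8000, f(x_7) = 0.334988, coefficient = 4
x_8 = 2.9500, f(x_8) = 0.190423, coefficient = 2
x_9 = 3.1000, f(x_9) = 0.041581, coefficient = 4
x_10 = 3.2500, f(x_10) = -0.108195, coefficient = 1

I ≈ (0.150000/3) × 16.317718 = 0.815886
Exact value: 0.815884
Error: 0.000002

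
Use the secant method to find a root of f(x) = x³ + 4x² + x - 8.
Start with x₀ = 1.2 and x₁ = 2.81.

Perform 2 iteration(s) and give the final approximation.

f(x) = x³ + 4x² + x - 8
x₀ = 1.2, x₁ = 2.81

Secant formula: x_{n+1} = x_n - f(x_n)(x_n - x_{n-1})/(f(x_n) - f(x_{n-1}))

Iteration 1:
  f(1.200000) = 0.688000
  f(2.810000) = 48.582441
  x_2 = 2.810000 - 48.582441×(2.810000 - 1.200000)/(48.582441 - 0.688000)
       = 1.176872
Iteration 2:
  f(2.810000) = 48.582441
  f(1.176872) = 0.346990
  x_3 = 1.176872 - 0.346990×(1.176872 - 2.810000)/(0.346990 - 48.582441)
       = 1.165124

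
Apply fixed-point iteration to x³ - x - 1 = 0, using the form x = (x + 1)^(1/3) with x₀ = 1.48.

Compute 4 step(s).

Equation: x³ - x - 1 = 0
Fixed-point form: x = (x + 1)^(1/3)
x₀ = 1.48

x_1 = g(1.480000) = 1.353580
x_2 = g(1.353580) = 1.330178
x_3 = g(1.330178) = 1.325754
x_4 = g(1.325754) = 1.324915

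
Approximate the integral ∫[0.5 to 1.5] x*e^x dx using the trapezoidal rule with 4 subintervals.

f(x) = x*e^x
a = 0.5, b = 1.5, n = 4
h = (b - a)/n = 0.250000

Trapezoidal rule: (h/2)[f(x₀) + 2f(x₁) + 2f(x₂) + ... + f(xₙ)]

x_0 = 0.5000, f(x_0) = 0.824361, coefficient = 1
x_1 = 0.7500, f(x_1) = 1.587750, coefficient = 2
x_2 = 1.0000, f(x_2) = 2.718282, coefficient = 2
x_3 = 1.2500, f(x_3) = 4.362929, coefficient = 2
x_4 = 1.5000, f(x_4) = 6.722534, coefficient = 1

I ≈ (0.250000/2) × 24.884815 = 3.110602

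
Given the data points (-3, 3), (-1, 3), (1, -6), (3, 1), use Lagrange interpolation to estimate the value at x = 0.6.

Lagrange interpolation formula:
P(x) = Σ yᵢ × Lᵢ(x)
where Lᵢ(x) = Π_{j≠i} (x - xⱼ)/(xᵢ - xⱼ)

L_0(0.6) = (0.6 - (-1))/(-3 - (-1)) × (0.6 - 1)/(-3 - 1) × (0.6 - 3)/(-3 - 3) = -0.032000
L_1(0.6) = (0.6 - (-3))/(-1 - (-3)) × (0.6 - 1)/(-1 - 1) × (0.6 - 3)/(-1 - 3) = 0.216000
L_2(0.6) = (0.6 - (-3))/(1 - (-3)) × (0.6 - (-1))/(1 - (-1)) × (0.6 - 3)/(1 - 3) = 0.864000
L_3(0.6) = (0.6 - (-3))/(3 - (-3)) × (0.6 - (-1))/(3 - (-1)) × (0.6 - 1)/(3 - 1) = -0.048000

P(0.6) = 3×L_0(0.6) + 3×L_1(0.6) + (-6)×L_2(0.6) + 1×L_3(0.6)
P(0.6) = -4.680000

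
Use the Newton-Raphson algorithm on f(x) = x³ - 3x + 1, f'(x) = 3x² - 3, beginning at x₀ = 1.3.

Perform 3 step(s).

f(x) = x³ - 3x + 1
f'(x) = 3x² - 3
x₀ = 1.3

Newton-Raphson formula: x_{n+1} = x_n - f(x_n)/f'(x_n)

Iteration 1:
  f(1.300000) = -0.703000
  f'(1.300000) = 2.070000
  x_1 = 1.300000 - (-0.703000)/2.070000 = 1.639614
Iteration 2:
  f(1.639614) = 0.488986
  f'(1.639614) = 5.064998
  x_2 = 1.639614 - 0.488986/5.064998 = 1.543071
Iteration 3:
  f(1.543071) = 0.044946
  f'(1.543071) = 4.143208
  x_3 = 1.543071 - 0.044946/4.143208 = 1.532223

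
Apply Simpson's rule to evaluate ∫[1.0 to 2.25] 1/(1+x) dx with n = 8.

f(x) = 1/(1+x)
a = 1.0, b = 2.25, n = 8
h = (b - a)/n = 0.156250

Simpson's rule: (h/3)[f(x₀) + 4f(x₁) + 2f(x₂) + ... + f(xₙ)]

x_0 = 1.0000, f(x_0) = 0.500000, coefficient = 1
x_1 = 1.1562, f(x_1) = 0.463768, coefficient = 4
x_2 = 1.3125, f(x_2) = 0.432432, coefficient = 2
x_3 = 1.4688, f(x_3) = 0.405063, coefficient = 4
x_4 = 1.6250, f(x_4) = 0.380952, coefficient = 2
x_5 = 1.7812, f(x_5) = 0.359551, coefficient = 4
x_6 = 1.9375, f(x_6) = 0.340426, coefficient = 2
x_7 = 2.0938, f(x_7) = 0.323232, coefficient = 4
x_8 = 2.2500, f(x_8) = 0.307692, coefficient = 1

I ≈ (0.156250/3) × 9.321770 = 0.485509
Exact value: 0.485508
Error: 0.000001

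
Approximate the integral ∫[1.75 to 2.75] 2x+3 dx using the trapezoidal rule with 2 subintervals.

f(x) = 2x+3
a = 1.75, b = 2.75, n = 2
h = (b - a)/n = 0.500000

Trapezoidal rule: (h/2)[f(x₀) + 2f(x₁) + 2f(x₂) + ... + f(xₙ)]

x_0 = 1.7500, f(x_0) = 6.500000, coefficient = 1
x_1 = 2.2500, f(x_1) = 7.500000, coefficient = 2
x_2 = 2.7500, f(x_2) = 8.500000, coefficient = 1

I ≈ (0.500000/2) × 30.000000 = 7.500000
Exact value: 7.500000
Error: 0.000000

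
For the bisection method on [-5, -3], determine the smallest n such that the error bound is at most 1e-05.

We need (b-a)/2^n ≤ 1e-05
(-3 - (-5))/2^n ≤ 1e-05
2/2^n ≤ 1e-05
2^n ≥ 200000
n ≥ log₂(200000) = 17.61
n ≥ 18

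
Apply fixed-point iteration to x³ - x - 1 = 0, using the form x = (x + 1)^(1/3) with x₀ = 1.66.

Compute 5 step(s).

Equation: x³ - x - 1 = 0
Fixed-point form: x = (x + 1)^(1/3)
x₀ = 1.66

x_1 = g(1.660000) = 1.385566
x_2 = g(1.385566) = 1.336176
x_3 = g(1.336176) = 1.326891
x_4 = g(1.326891) = 1.325131
x_5 = g(1.325131) = 1.324796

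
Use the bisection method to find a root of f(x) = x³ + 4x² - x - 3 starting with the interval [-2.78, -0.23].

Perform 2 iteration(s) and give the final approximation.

f(x) = x³ + 4x² - x - 3
Initial interval: [-2.78, -0.23]

Iteration 1:
  c_1 = (-2.780000 + (-0.230000))/2 = -1.505000
  f(c_1) = f(-1.505000) = 4.156237
  f(a) × f(c) ≥ 0, new interval: [-1.505000, -0.230000]
Iteration 2:
  c_2 = (-1.505000 + (-0.230000))/2 = -0.867500
  f(c_2) = f(-0.867500) = 0.224882
  f(a) × f(c) ≥ 0, new interval: [-0.867500, -0.230000]

After 2 iteration(s), the approximation is c_2 = -0.867500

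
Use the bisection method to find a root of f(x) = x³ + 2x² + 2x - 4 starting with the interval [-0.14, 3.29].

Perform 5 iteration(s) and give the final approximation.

f(x) = x³ + 2x² + 2x - 4
Initial interval: [-0.14, 3.29]

Iteration 1:
  c_1 = (-0.140000 + 3.290000)/2 = 1.575000
  f(c_1) = f(1.575000) = 8.018234
  f(a) × f(c) < 0, new interval: [-0.140000, 1.575000]
Iteration 2:
  c_2 = (-0.140000 + 1.575000)/2 = 0.717500
  f(c_2) = f(0.717500) = -1.166014
  f(a) × f(c) ≥ 0, new interval: [0.717500, 1.575000]
Iteration 3:
  c_3 = (0.717500 + 1.575000)/2 = 1.146250
  f(c_3) = f(1.146250) = 2.426323
  f(a) × f(c) < 0, new interval: [0.717500, 1.146250]
Iteration 4:
  c_4 = (0.717500 + 1.146250)/2 = 0.931875
  f(c_4) = f(0.931875) = 0.409764
  f(a) × f(c) < 0, new interval: [0.717500, 0.931875]
Iteration 5:
  c_5 = (0.717500 + 0.931875)/2 = 0.824688
  f(c_5) = f(0.824688) = -0.429528
  f(a) × f(c) ≥ 0, new interval: [0.824688, 0.931875]

After 5 iteration(s), the approximation is c_5 = 0.824688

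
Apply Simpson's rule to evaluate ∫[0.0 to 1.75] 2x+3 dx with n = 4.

f(x) = 2x+3
a = 0.0, b = 1.75, n = 4
h = (b - a)/n = 0.437500

Simpson's rule: (h/3)[f(x₀) + 4f(x₁) + 2f(x₂) + ... + f(xₙ)]

x_0 = 0.0000, f(x_0) = 3.000000, coefficient = 1
x_1 = 0.4375, f(x_1) = 3.875000, coefficient = 4
x_2 = 0.8750, f(x_2) = 4.750000, coefficient = 2
x_3 = 1.3125, f(x_3) = 5.625000, coefficient = 4
x_4 = 1.7500, f(x_4) = 6.500000, coefficient = 1

I ≈ (0.437500/3) × 57.000000 = 8.312500
Exact value: 8.312500
Error: 0.000000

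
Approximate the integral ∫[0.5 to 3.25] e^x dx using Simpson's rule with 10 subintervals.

f(x) = e^x
a = 0.5, b = 3.25, n = 10
h = (b - a)/n = 0.275000

Simpson's rule: (h/3)[f(x₀) + 4f(x₁) + 2f(x₂) + ... + f(xₙ)]

x_0 = 0.5000, f(x_0) = 1.648721, coefficient = 1
x_1 = 0.7750, f(x_1) = 2.170592, coefficient = 4
x_2 = 1.0500, f(x_2) = 2.857651, coefficient = 2
x_3 = 1.3250, f(x_3) = 3.762185, coefficient = 4
x_4 = 1.6000, f(x_4) = 4.953032, coefficient = 2
x_5 = 1.8750, f(x_5) = 6.520819, coefficient = 4
x_6 = 2.1500, f(x_6) = 8.584858, coefficient = 2
x_7 = 2.4250, f(x_7) = 11.302229, coefficient = 4
x_8 = 2.7000, f(x_8) = 14.879732, coefficient = 2
x_9 = 2.9750, f(x_9) = 19.589623, coefficient = 4
x_10 = 3.2500, f(x_10) = 25.790340, coefficient = 1

I ≈ (0.275000/3) × 263.371406 = 24.142379
Exact value: 24.141619
Error: 0.000760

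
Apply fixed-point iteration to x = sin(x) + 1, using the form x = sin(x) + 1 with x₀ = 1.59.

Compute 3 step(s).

Equation: x = sin(x) + 1
Fixed-point form: x = sin(x) + 1
x₀ = 1.59

x_1 = g(1.590000) = 1.999816
x_2 = g(1.999816) = 1.909374
x_3 = g(1.909374) = 1.943228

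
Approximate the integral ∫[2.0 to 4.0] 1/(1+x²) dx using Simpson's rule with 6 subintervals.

f(x) = 1/(1+x²)
a = 2.0, b = 4.0, n = 6
h = (b - a)/n = 0.333333

Simpson's rule: (h/3)[f(x₀) + 4f(x₁) + 2f(x₂) + ... + f(xₙ)]

x_0 = 2.0000, f(x_0) = 0.200000, coefficient = 1
x_1 = 2.3333, f(x_1) = 0.155172, coefficient = 4
x_2 = 2.6667, f(x_2) = 0.123288, coefficient = 2
x_3 = 3.0000, f(x_3) = 0.100000, coefficient = 4
x_4 = 3.3333, f(x_4) = 0.082569, coefficient = 2
x_5 = 3.6667, f(x_5) = 0.069231, coefficient = 4
x_6 = 4.0000, f(x_6) = 0.058824, coefficient = 1

I ≈ (0.333333/3) × 1.968149 = 0.218683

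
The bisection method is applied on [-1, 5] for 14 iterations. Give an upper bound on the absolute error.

Bisection error bound: |error| ≤ (b-a)/2^n
|error| ≤ (5 - (-1))/2^14 = 6/2^14
|error| ≤ 0.0003662109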